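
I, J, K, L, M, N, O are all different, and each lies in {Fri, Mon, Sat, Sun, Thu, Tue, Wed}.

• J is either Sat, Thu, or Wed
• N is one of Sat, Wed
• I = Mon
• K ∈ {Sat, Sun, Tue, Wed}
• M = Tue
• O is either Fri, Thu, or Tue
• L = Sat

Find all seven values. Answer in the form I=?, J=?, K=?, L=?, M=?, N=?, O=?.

I=Mon, J=Thu, K=Sun, L=Sat, M=Tue, N=Wed, O=Fri

I must be Mon (only option left).
That leaves L = Sat. So J, K, N can't be Sat.
M must be Tue (only option left). Strike Tue from K, O.
N has just one choice, so N = Wed. So J, K can't be Wed.
That leaves J = Thu. Eliminate Thu elsewhere: O.
K must be Sun (only option left).
O must be Fri (only option left).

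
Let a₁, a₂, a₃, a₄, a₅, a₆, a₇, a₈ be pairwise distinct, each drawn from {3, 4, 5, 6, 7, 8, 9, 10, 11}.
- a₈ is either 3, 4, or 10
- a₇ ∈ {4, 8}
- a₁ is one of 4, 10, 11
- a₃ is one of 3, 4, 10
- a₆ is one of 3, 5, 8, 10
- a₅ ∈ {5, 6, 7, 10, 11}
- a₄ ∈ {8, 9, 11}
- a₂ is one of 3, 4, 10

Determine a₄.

a₂, a₃, a₈ between them cover only {3, 4, 10} — a naked triple. Remove those values from a₁, a₅, a₆, a₇.
a₁ must be 11 (only option left). Strike 11 from a₄, a₅.
a₇ must be 8 (only option left). So a₄, a₆ can't be 8.
So a₄ = 9.

9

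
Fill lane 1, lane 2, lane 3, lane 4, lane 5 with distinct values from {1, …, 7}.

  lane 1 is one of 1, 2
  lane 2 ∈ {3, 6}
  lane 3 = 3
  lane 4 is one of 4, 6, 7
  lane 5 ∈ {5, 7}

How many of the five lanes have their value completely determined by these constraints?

2

lane 3's domain is down to {3}, so lane 3 = 3. Remove 3 from lane 2.
lane 2 has just one choice, so lane 2 = 6. Strike 6 from lane 4.
Determined: lane 2=6, lane 3=3. The other lanes each still have more than one consistent value. That makes 2.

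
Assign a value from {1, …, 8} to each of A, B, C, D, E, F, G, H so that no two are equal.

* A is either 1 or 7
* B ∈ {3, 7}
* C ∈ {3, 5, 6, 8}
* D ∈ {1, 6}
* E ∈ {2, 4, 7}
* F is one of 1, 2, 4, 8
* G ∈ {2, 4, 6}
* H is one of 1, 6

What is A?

Among the 8 variables, 5 fits only C (and all 8 values in {1, 2, 3, 4, 5, 6, 7, 8} must be used), so C = 5.
Among the 7 still-open variables, 3 fits only B (and all 7 values in {1, 2, 3, 4, 6, 7, 8} must be used), so B = 3.
Among the 6 still-open variables, 8 fits only F (and all 6 values in {1, 2, 4, 6, 7, 8} must be used), so F = 8.
The 2 variables D and H are confined to {1, 6}, which locks those values in; drop them from A, G.
So A = 7.

7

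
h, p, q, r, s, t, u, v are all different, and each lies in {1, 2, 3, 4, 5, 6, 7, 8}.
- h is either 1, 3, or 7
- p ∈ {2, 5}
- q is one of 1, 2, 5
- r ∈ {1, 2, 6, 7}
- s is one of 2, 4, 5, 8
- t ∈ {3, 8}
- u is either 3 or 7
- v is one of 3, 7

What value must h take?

The 8 variables together cover exactly {1, 2, 3, 4, 5, 6, 7, 8} — 8 values for 8 variables — and 4 appears only in s's list, so s = 4.
The 7 still-open variables draw from only 7 values {1, 2, 3, 5, 6, 7, 8}, so each is used; only r can be 6, hence r = 6.
The 6 still-open variables together cover exactly {1, 2, 3, 5, 7, 8} — 6 values for 6 variables — and 8 appears only in t's list, so t = 8.
u and v between them cover only {3, 7} — a naked pair. Remove those values from h.
So h = 1.

1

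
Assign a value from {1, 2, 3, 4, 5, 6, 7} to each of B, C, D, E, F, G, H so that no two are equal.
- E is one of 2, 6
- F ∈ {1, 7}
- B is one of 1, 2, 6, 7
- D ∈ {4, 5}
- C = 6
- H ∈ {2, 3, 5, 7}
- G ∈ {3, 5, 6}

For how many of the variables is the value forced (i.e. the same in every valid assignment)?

C has just one choice, so C = 6. Eliminate 6 elsewhere: B, E, G.
E has just one choice, so E = 2. So B, H can't be 2.
The 5 still-open variables together cover exactly {1, 3, 4, 5, 7} — 5 values for 5 variables — and 4 appears only in D's list, so D = 4.
B and F between them cover only {1, 7} — a naked pair. Remove those values from H.
Determined: C=6, D=4, E=2. The other variables each still have more than one consistent value. That makes 3.

3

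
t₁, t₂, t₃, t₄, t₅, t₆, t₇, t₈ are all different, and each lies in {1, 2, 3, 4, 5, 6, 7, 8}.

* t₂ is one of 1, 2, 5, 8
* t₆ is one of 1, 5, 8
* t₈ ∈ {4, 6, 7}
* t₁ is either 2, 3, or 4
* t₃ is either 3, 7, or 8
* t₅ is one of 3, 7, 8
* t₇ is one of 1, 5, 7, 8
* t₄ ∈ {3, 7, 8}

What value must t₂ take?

2

Among the 8 variables, 6 fits only t₈ (and all 8 values in {1, 2, 3, 4, 5, 6, 7, 8} must be used), so t₈ = 6.
The 7 still-open variables draw from only 7 values {1, 2, 3, 4, 5, 7, 8}, so each is used; only t₁ can be 4, hence t₁ = 4.
Among the 6 still-open variables, 2 fits only t₂ (and all 6 values in {1, 2, 3, 5, 7, 8} must be used), so t₂ = 2.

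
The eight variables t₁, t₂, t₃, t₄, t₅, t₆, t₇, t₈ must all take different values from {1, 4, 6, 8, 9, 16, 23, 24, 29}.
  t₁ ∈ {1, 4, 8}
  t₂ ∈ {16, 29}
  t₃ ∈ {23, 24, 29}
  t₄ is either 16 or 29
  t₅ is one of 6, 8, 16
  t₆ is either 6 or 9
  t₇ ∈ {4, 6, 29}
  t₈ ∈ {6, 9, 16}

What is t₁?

1

The 2 variables t₂ and t₄ are confined to {16, 29}, which locks those values in; drop them from t₃, t₅, t₇, t₈.
t₆ and t₈ between them cover only {6, 9} — a naked pair. Remove those values from t₅, t₇.
That leaves t₅ = 8. Strike 8 from t₁.
t₇ must be 4 (only option left). Eliminate 4 elsewhere: t₁.
So t₁ = 1.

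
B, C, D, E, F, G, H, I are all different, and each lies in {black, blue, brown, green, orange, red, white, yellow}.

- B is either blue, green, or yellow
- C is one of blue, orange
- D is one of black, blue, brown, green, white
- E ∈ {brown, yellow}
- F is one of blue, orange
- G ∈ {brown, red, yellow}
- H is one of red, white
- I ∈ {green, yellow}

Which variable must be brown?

Among the 8 variables, black fits only D (and all 8 values in {black, blue, brown, green, orange, red, white, yellow} must be used), so D = black.
The 7 still-open variables together cover exactly {blue, brown, green, orange, red, white, yellow} — 7 values for 7 variables — and white appears only in H's list, so H = white.
The 6 still-open variables together cover exactly {blue, brown, green, orange, red, yellow} — 6 values for 6 variables — and red appears only in G's list, so G = red.
The 5 still-open variables draw from only 5 values {blue, brown, green, orange, yellow}, so each is used; only E can be brown, hence E = brown.

E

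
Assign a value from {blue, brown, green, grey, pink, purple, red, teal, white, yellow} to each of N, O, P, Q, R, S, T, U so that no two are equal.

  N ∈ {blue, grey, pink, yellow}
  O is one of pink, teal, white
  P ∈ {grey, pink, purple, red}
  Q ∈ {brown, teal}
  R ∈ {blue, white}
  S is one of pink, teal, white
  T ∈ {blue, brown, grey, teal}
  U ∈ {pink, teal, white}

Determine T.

grey

The 3 variables O, S, U are confined to {pink, teal, white}, which locks those values in; drop them from N, P, Q, R, T.
Q has just one choice, so Q = brown. Remove brown from T.
R has just one choice, so R = blue. So N, T can't be blue.
So T = grey.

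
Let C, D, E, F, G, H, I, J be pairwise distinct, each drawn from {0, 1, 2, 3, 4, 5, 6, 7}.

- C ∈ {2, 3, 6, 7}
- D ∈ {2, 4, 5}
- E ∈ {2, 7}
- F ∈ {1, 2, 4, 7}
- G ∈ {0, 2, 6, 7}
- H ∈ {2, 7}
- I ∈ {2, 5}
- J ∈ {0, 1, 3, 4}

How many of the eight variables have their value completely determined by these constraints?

3

E and H between them cover only {2, 7} — a naked pair. Remove those values from C, D, F, G, I.
I's domain is down to {5}, so I = 5. Eliminate 5 elsewhere: D.
D must be 4 (only option left). So F, J can't be 4.
F's domain is down to {1}, so F = 1. So J can't be 1.
Determined: D=4, F=1, I=5. The other variables each still have more than one consistent value. That makes 3.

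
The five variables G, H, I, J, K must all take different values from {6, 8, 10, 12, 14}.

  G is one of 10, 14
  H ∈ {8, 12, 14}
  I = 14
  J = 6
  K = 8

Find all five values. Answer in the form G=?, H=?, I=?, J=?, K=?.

G=10, H=12, I=14, J=6, K=8

I must be 14 (only option left). So G, H can't be 14.
J has just one choice, so J = 6.
K has just one choice, so K = 8. Strike 8 from H.
G has just one choice, so G = 10.
H must be 12 (only option left).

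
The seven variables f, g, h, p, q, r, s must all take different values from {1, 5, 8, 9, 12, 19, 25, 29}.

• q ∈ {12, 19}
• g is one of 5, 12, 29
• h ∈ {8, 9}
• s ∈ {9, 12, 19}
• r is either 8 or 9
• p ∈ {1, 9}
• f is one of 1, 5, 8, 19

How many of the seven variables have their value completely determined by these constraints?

Among the 7 variables, 29 fits only g (and all 7 values in {1, 5, 8, 9, 12, 19, 29} must be used), so g = 29.
Among the 6 still-open variables, 5 fits only f (and all 6 values in {1, 5, 8, 9, 12, 19} must be used), so f = 5.
Among the 5 still-open variables, 1 fits only p (and all 5 values in {1, 8, 9, 12, 19} must be used), so p = 1.
h and r between them cover only {8, 9} — a naked pair. Remove those values from s.
Determined: f=5, g=29, p=1. The other variables each still have more than one consistent value. That makes 3.

3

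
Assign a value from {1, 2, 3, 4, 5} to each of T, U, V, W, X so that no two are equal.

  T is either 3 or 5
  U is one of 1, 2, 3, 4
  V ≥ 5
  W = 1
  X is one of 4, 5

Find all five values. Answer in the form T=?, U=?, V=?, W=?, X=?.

V has just one choice, so V = 5. Remove 5 from T, X.
W has just one choice, so W = 1. So U can't be 1.
X must be 4 (only option left). Strike 4 from U.
That leaves T = 3. So U can't be 3.
U must be 2 (only option left).

T=3, U=2, V=5, W=1, X=4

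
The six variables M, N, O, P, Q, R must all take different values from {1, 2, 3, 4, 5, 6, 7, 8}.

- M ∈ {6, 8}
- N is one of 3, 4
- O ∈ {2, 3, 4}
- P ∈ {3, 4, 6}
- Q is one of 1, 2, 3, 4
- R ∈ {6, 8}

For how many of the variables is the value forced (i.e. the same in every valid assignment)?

2

Among the 6 variables, 1 fits only Q (and all 6 values in {1, 2, 3, 4, 6, 8} must be used), so Q = 1.
The 5 still-open variables together cover exactly {2, 3, 4, 6, 8} — 5 values for 5 variables — and 2 appears only in O's list, so O = 2.
The 2 variables M and R are confined to {6, 8}, which locks those values in; drop them from P.
Determined: O=2, Q=1. The other variables each still have more than one consistent value. That makes 2.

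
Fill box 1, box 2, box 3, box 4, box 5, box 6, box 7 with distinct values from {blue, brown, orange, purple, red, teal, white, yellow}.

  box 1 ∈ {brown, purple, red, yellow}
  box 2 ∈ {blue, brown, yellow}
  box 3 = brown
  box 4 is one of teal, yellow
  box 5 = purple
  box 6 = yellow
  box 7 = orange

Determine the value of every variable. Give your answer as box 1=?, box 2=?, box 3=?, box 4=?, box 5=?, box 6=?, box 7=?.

box 3 must be brown (only option left). Eliminate brown elsewhere: box 1, box 2.
box 5's domain is down to {purple}, so box 5 = purple. Remove purple from box 1.
box 6 has just one choice, so box 6 = yellow. Strike yellow from box 1, box 2, box 4.
box 7's domain is down to {orange}, so box 7 = orange.
That leaves box 1 = red.
That leaves box 2 = blue.
box 4's domain is down to {teal}, so box 4 = teal.

box 1=red, box 2=blue, box 3=brown, box 4=teal, box 5=purple, box 6=yellow, box 7=orange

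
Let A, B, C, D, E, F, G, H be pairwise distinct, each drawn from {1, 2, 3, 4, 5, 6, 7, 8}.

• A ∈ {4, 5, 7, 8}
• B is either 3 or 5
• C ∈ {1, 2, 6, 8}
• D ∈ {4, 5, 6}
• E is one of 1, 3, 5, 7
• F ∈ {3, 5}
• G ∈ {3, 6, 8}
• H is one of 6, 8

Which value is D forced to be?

4

Among the 8 variables, 2 fits only C (and all 8 values in {1, 2, 3, 4, 5, 6, 7, 8} must be used), so C = 2.
The 7 still-open variables draw from only 7 values {1, 3, 4, 5, 6, 7, 8}, so each is used; only E can be 1, hence E = 1.
The 6 still-open variables draw from only 6 values {3, 4, 5, 6, 7, 8}, so each is used; only A can be 7, hence A = 7.
Among the 5 still-open variables, 4 fits only D (and all 5 values in {3, 4, 5, 6, 8} must be used), so D = 4.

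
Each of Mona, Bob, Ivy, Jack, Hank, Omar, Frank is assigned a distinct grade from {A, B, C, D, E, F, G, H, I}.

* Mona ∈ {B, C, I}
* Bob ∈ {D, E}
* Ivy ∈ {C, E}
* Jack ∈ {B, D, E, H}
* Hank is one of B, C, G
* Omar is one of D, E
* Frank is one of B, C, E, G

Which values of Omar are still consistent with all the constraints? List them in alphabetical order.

D, E

Among the 7 variables, H fits only Jack (and all 7 values in {B, C, D, E, G, H, I} must be used), so Jack = H.
The 6 still-open variables draw from only 6 values {B, C, D, E, G, I}, so each is used; only Mona can be I, hence Mona = I.
Bob and Omar share exactly the 2 values {D, E}; by pigeonhole those values go to them, so strike D, E from Ivy, Frank.
Ivy must be C (only option left). Eliminate C elsewhere: Hank, Frank.
No further eliminations apply; Omar can still be any of D, E.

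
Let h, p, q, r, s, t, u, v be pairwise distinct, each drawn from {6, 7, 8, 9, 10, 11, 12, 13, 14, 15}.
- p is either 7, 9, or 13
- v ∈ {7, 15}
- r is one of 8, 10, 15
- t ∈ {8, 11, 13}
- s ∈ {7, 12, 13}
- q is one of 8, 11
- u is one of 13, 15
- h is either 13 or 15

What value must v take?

The 8 variables draw from only 8 values {7, 8, 9, 10, 11, 12, 13, 15}, so each is used; only p can be 9, hence p = 9.
Among the 7 still-open variables, 10 fits only r (and all 7 values in {7, 8, 10, 11, 12, 13, 15} must be used), so r = 10.
Among the 6 still-open variables, 12 fits only s (and all 6 values in {7, 8, 11, 12, 13, 15} must be used), so s = 12.
The 5 still-open variables together cover exactly {7, 8, 11, 13, 15} — 5 values for 5 variables — and 7 appears only in v's list, so v = 7.

7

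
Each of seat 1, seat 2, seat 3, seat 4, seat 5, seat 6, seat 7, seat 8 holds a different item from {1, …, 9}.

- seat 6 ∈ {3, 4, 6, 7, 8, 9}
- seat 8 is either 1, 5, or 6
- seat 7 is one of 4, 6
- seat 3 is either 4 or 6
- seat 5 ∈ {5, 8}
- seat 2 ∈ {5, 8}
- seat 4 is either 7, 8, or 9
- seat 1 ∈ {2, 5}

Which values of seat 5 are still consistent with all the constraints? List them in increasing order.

5, 8

seat 2 and seat 5 share exactly the 2 values {5, 8}; by pigeonhole those values go to them, so strike 5, 8 from seat 1, seat 4, seat 6, seat 8.
seat 1 must be 2 (only option left).
The 2 variables seat 3 and seat 7 are confined to {4, 6}, which locks those values in; drop them from seat 6, seat 8.
seat 8 must be 1 (only option left).
No further eliminations apply; seat 5 can still be any of 5, 8.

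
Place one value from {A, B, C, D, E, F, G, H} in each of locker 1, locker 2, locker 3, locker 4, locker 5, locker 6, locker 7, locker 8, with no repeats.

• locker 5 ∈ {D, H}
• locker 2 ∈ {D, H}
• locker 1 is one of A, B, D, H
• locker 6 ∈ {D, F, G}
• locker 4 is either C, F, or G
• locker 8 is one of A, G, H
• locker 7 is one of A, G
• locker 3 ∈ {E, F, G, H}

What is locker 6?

F

Among the 8 variables, B fits only locker 1 (and all 8 values in {A, B, C, D, E, F, G, H} must be used), so locker 1 = B.
The 7 still-open variables together cover exactly {A, C, D, E, F, G, H} — 7 values for 7 variables — and C appears only in locker 4's list, so locker 4 = C.
Among the 6 still-open variables, E fits only locker 3 (and all 6 values in {A, D, E, F, G, H} must be used), so locker 3 = E.
The 5 still-open variables together cover exactly {A, D, F, G, H} — 5 values for 5 variables — and F appears only in locker 6's list, so locker 6 = F.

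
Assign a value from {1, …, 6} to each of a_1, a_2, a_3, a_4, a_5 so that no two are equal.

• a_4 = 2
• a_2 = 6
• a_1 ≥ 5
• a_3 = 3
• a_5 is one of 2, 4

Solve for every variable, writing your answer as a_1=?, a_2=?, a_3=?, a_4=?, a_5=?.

a_2 has just one choice, so a_2 = 6. Eliminate 6 elsewhere: a_1.
a_3 must be 3 (only option left).
a_4 must be 2 (only option left). Strike 2 from a_5.
That leaves a_5 = 4.
a_1 has just one choice, so a_1 = 5.

a_1=5, a_2=6, a_3=3, a_4=2, a_5=4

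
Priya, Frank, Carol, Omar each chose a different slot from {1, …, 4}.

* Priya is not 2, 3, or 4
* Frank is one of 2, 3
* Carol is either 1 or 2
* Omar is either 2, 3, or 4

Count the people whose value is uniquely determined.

Priya must be 1 (only option left). Eliminate 1 elsewhere: Carol.
Carol's domain is down to {2}, so Carol = 2. So Frank, Omar can't be 2.
Frank has just one choice, so Frank = 3. Eliminate 3 elsewhere: Omar.
Omar's domain is down to {4}, so Omar = 4.
Every person is fixed: Priya=1, Frank=3, Carol=2, Omar=4. That makes 4.

4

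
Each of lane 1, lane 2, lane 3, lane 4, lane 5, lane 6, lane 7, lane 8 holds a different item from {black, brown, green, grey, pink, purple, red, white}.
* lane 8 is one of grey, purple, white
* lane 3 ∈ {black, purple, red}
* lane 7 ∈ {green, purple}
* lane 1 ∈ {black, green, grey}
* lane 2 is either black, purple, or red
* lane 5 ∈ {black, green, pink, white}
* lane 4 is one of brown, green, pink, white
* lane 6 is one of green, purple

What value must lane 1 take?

The 8 variables together cover exactly {black, brown, green, grey, pink, purple, red, white} — 8 values for 8 variables — and brown appears only in lane 4's list, so lane 4 = brown.
Among the 7 still-open variables, pink fits only lane 5 (and all 7 values in {black, green, grey, pink, purple, red, white} must be used), so lane 5 = pink.
The 6 still-open variables together cover exactly {black, green, grey, purple, red, white} — 6 values for 6 variables — and white appears only in lane 8's list, so lane 8 = white.
The 5 still-open variables draw from only 5 values {black, green, grey, purple, red}, so each is used; only lane 1 can be grey, hence lane 1 = grey.

grey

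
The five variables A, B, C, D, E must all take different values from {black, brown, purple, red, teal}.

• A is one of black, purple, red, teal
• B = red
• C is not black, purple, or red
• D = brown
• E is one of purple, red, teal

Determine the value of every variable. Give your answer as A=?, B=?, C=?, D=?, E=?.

B must be red (only option left). Remove red from A, E.
D must be brown (only option left). Strike brown from C.
C has just one choice, so C = teal. Remove teal from A, E.
E's domain is down to {purple}, so E = purple. Remove purple from A.
That leaves A = black.

A=black, B=red, C=teal, D=brown, E=purple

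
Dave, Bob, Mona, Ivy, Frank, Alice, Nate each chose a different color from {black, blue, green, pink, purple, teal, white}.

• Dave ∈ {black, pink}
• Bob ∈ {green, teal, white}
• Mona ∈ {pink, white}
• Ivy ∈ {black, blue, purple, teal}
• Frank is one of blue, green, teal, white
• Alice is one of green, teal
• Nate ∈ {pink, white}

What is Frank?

Among the 7 variables, purple fits only Ivy (and all 7 values in {black, blue, green, pink, purple, teal, white} must be used), so Ivy = purple.
Among the 6 still-open variables, black fits only Dave (and all 6 values in {black, blue, green, pink, teal, white} must be used), so Dave = black.
The 5 still-open variables draw from only 5 values {blue, green, pink, teal, white}, so each is used; only Frank can be blue, hence Frank = blue.

blue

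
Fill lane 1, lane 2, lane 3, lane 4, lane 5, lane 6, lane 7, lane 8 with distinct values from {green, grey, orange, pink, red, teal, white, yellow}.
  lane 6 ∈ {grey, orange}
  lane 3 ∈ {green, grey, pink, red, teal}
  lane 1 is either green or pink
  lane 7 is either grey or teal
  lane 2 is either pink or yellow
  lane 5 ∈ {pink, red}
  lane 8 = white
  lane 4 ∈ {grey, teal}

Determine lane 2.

yellow

lane 8 has just one choice, so lane 8 = white.
Among the 7 still-open variables, orange fits only lane 6 (and all 7 values in {green, grey, orange, pink, red, teal, yellow} must be used), so lane 6 = orange.
The 6 still-open variables draw from only 6 values {green, grey, pink, red, teal, yellow}, so each is used; only lane 2 can be yellow, hence lane 2 = yellow.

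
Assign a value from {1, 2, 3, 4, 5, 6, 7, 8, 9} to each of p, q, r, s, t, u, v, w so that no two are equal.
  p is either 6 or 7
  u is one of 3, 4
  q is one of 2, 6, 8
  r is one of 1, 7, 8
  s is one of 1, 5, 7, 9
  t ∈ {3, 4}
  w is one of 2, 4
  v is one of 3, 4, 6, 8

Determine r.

1

The 2 variables t and u are confined to {3, 4}, which locks those values in; drop them from v, w.
w's domain is down to {2}, so w = 2. Remove 2 from q.
The 2 variables q and v are confined to {6, 8}, which locks those values in; drop them from p, r.
p must be 7 (only option left). So r, s can't be 7.
So r = 1.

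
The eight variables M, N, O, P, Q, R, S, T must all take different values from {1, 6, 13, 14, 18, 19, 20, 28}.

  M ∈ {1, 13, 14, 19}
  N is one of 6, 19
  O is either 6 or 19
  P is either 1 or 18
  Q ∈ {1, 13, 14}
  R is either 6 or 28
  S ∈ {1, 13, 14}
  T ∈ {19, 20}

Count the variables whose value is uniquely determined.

The 8 variables together cover exactly {1, 6, 13, 14, 18, 19, 20, 28} — 8 values for 8 variables — and 18 appears only in P's list, so P = 18.
The 7 still-open variables together cover exactly {1, 6, 13, 14, 19, 20, 28} — 7 values for 7 variables — and 20 appears only in T's list, so T = 20.
Among the 6 still-open variables, 28 fits only R (and all 6 values in {1, 6, 13, 14, 19, 28} must be used), so R = 28.
The 2 variables N and O are confined to {6, 19}, which locks those values in; drop them from M.
Determined: P=18, R=28, T=20. The other variables each still have more than one consistent value. That makes 3.

3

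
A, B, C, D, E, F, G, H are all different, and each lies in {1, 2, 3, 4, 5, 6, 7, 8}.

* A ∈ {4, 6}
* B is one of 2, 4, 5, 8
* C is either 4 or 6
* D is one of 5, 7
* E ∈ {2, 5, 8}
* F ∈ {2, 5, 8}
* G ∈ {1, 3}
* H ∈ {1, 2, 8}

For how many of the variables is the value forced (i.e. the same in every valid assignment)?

The 8 variables draw from only 8 values {1, 2, 3, 4, 5, 6, 7, 8}, so each is used; only G can be 3, hence G = 3.
Among the 7 still-open variables, 1 fits only H (and all 7 values in {1, 2, 4, 5, 6, 7, 8} must be used), so H = 1.
Among the 6 still-open variables, 7 fits only D (and all 6 values in {2, 4, 5, 6, 7, 8} must be used), so D = 7.
The 2 variables A and C are confined to {4, 6}, which locks those values in; drop them from B.
Determined: D=7, G=3, H=1. The other variables each still have more than one consistent value. That makes 3.

3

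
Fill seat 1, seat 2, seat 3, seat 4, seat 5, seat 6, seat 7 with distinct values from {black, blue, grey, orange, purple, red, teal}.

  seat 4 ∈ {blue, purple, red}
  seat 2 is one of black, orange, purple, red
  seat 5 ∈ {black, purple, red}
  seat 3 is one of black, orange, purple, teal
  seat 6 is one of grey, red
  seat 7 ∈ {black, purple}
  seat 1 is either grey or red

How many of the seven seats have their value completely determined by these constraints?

The 7 variables draw from only 7 values {black, blue, grey, orange, purple, red, teal}, so each is used; only seat 4 can be blue, hence seat 4 = blue.
Among the 6 still-open variables, teal fits only seat 3 (and all 6 values in {black, grey, orange, purple, red, teal} must be used), so seat 3 = teal.
The 5 still-open variables draw from only 5 values {black, grey, orange, purple, red}, so each is used; only seat 2 can be orange, hence seat 2 = orange.
seat 1 and seat 6 between them cover only {grey, red} — a naked pair. Remove those values from seat 5.
Determined: seat 2=orange, seat 3=teal, seat 4=blue. The other seats each still have more than one consistent value. That makes 3.

3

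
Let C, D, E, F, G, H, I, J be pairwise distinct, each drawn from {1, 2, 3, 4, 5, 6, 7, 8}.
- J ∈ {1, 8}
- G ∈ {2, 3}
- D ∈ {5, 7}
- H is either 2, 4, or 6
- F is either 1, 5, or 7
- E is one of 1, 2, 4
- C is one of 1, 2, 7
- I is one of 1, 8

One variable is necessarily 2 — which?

Among the 8 variables, 3 fits only G (and all 8 values in {1, 2, 3, 4, 5, 6, 7, 8} must be used), so G = 3.
The 7 still-open variables together cover exactly {1, 2, 4, 5, 6, 7, 8} — 7 values for 7 variables — and 6 appears only in H's list, so H = 6.
The 6 still-open variables draw from only 6 values {1, 2, 4, 5, 7, 8}, so each is used; only E can be 4, hence E = 4.
Among the 5 still-open variables, 2 fits only C (and all 5 values in {1, 2, 5, 7, 8} must be used), so C = 2.

C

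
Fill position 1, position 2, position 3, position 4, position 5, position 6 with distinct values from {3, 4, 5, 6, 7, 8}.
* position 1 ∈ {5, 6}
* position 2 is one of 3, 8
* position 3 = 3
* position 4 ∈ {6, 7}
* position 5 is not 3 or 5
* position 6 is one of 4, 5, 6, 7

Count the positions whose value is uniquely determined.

2

position 3 must be 3 (only option left). Strike 3 from position 2.
That leaves position 2 = 8. So position 5 can't be 8.
Determined: position 2=8, position 3=3. The other positions each still have more than one consistent value. That makes 2.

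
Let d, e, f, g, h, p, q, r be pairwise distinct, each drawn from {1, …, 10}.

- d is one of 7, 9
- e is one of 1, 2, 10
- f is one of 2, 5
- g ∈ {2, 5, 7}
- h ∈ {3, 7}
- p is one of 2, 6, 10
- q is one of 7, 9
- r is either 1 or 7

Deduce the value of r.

1

The 8 variables draw from only 8 values {1, 2, 3, 5, 6, 7, 9, 10}, so each is used; only h can be 3, hence h = 3.
Among the 7 still-open variables, 6 fits only p (and all 7 values in {1, 2, 5, 6, 7, 9, 10} must be used), so p = 6.
The 6 still-open variables together cover exactly {1, 2, 5, 7, 9, 10} — 6 values for 6 variables — and 10 appears only in e's list, so e = 10.
Among the 5 still-open variables, 1 fits only r (and all 5 values in {1, 2, 5, 7, 9} must be used), so r = 1.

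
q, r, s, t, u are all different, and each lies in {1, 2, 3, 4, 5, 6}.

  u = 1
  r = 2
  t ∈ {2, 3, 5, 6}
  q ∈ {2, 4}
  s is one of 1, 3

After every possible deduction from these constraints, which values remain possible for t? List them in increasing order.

r's domain is down to {2}, so r = 2. Eliminate 2 elsewhere: q, t.
u must be 1 (only option left). Remove 1 from s.
q's domain is down to {4}, so q = 4.
s must be 3 (only option left). Eliminate 3 elsewhere: t.
No further eliminations apply; t can still be any of 5, 6.

5, 6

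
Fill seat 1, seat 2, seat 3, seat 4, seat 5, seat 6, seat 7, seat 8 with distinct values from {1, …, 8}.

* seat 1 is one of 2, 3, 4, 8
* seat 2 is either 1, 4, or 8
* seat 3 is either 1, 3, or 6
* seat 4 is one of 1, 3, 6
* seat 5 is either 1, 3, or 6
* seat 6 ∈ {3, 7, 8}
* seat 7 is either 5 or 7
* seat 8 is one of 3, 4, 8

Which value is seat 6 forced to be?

7

The 8 variables together cover exactly {1, 2, 3, 4, 5, 6, 7, 8} — 8 values for 8 variables — and 2 appears only in seat 1's list, so seat 1 = 2.
The 7 still-open variables draw from only 7 values {1, 3, 4, 5, 6, 7, 8}, so each is used; only seat 7 can be 5, hence seat 7 = 5.
The 6 still-open variables draw from only 6 values {1, 3, 4, 6, 7, 8}, so each is used; only seat 6 can be 7, hence seat 6 = 7.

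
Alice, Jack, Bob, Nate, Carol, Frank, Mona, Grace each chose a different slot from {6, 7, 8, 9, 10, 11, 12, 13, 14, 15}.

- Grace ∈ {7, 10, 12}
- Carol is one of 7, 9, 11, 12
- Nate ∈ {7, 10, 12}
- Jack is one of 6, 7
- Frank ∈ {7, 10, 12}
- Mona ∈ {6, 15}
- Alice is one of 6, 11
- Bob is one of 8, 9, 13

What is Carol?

9

The 3 variables Nate, Frank, Grace are confined to {7, 10, 12}, which locks those values in; drop them from Jack, Carol.
Jack has just one choice, so Jack = 6. Remove 6 from Alice, Mona.
Mona's domain is down to {15}, so Mona = 15.
Alice has just one choice, so Alice = 11. Eliminate 11 elsewhere: Carol.
So Carol = 9.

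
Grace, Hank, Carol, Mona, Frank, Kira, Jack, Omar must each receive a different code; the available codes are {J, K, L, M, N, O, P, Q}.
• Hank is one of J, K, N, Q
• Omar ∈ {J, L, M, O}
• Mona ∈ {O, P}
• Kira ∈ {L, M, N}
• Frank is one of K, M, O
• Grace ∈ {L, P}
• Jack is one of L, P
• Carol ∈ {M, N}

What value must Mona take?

Among the 8 variables, Q fits only Hank (and all 8 values in {J, K, L, M, N, O, P, Q} must be used), so Hank = Q.
The 7 still-open variables draw from only 7 values {J, K, L, M, N, O, P}, so each is used; only Omar can be J, hence Omar = J.
The 6 still-open variables draw from only 6 values {K, L, M, N, O, P}, so each is used; only Frank can be K, hence Frank = K.
The 5 still-open variables together cover exactly {L, M, N, O, P} — 5 values for 5 variables — and O appears only in Mona's list, so Mona = O.

O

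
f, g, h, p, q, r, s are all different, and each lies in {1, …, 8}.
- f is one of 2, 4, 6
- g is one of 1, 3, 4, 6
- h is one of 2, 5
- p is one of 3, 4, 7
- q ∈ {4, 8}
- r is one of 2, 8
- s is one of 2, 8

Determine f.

6

The 2 variables r and s are confined to {2, 8}, which locks those values in; drop them from f, h, q.
That leaves h = 5.
q's domain is down to {4}, so q = 4. Eliminate 4 elsewhere: f, g, p.
So f = 6.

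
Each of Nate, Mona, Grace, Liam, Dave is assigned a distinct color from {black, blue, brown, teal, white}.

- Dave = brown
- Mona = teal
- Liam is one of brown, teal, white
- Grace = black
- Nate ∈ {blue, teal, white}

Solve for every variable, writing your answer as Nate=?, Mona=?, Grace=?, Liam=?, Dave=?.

Mona's domain is down to {teal}, so Mona = teal. Remove teal from Nate, Liam.
Grace must be black (only option left).
Dave's domain is down to {brown}, so Dave = brown. Eliminate brown elsewhere: Liam.
That leaves Liam = white. Eliminate white elsewhere: Nate.
Nate has just one choice, so Nate = blue.

Nate=blue, Mona=teal, Grace=black, Liam=white, Dave=brown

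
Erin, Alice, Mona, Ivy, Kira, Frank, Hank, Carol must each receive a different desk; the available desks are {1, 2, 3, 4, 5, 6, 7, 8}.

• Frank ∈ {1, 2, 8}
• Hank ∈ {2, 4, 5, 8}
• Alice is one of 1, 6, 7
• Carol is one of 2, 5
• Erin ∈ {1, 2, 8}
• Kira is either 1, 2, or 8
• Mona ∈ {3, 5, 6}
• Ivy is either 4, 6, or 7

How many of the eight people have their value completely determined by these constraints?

3

The 8 variables together cover exactly {1, 2, 3, 4, 5, 6, 7, 8} — 8 values for 8 variables — and 3 appears only in Mona's list, so Mona = 3.
Erin, Kira, Frank between them cover only {1, 2, 8} — a naked triple. Remove those values from Alice, Hank, Carol.
Carol has just one choice, so Carol = 5. Eliminate 5 elsewhere: Hank.
Hank has just one choice, so Hank = 4. Eliminate 4 elsewhere: Ivy.
Determined: Mona=3, Hank=4, Carol=5. The other people each still have more than one consistent value. That makes 3.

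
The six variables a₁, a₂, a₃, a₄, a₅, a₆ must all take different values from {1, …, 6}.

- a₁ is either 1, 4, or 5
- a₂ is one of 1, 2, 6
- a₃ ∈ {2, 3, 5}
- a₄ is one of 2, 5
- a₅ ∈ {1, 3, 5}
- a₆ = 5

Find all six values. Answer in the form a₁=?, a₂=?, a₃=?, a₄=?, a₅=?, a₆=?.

a₁=4, a₂=6, a₃=3, a₄=2, a₅=1, a₆=5

a₆ has just one choice, so a₆ = 5. Remove 5 from a₁, a₃, a₄, a₅.
a₄ has just one choice, so a₄ = 2. So a₂, a₃ can't be 2.
a₃ must be 3 (only option left). So a₅ can't be 3.
a₅ must be 1 (only option left). Strike 1 from a₁, a₂.
a₁ must be 4 (only option left).
a₂ has just one choice, so a₂ = 6.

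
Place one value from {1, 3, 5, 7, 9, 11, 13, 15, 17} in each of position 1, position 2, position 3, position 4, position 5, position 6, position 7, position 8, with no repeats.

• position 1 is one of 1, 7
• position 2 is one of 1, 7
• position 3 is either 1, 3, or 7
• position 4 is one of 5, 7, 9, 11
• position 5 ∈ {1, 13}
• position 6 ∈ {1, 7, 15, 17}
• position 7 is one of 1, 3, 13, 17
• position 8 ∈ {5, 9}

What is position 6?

15

position 1 and position 2 between them cover only {1, 7} — a naked pair. Remove those values from position 3, position 4, position 5, position 6, position 7.
position 3's domain is down to {3}, so position 3 = 3. Eliminate 3 elsewhere: position 7.
position 5's domain is down to {13}, so position 5 = 13. Strike 13 from position 7.
That leaves position 7 = 17. Remove 17 from position 6.
So position 6 = 15.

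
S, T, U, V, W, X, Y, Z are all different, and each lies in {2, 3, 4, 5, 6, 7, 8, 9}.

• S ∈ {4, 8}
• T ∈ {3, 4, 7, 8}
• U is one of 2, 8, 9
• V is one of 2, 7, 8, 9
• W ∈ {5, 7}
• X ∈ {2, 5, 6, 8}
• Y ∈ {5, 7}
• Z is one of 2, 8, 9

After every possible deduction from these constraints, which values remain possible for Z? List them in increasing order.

2, 8, 9

The 8 variables together cover exactly {2, 3, 4, 5, 6, 7, 8, 9} — 8 values for 8 variables — and 3 appears only in T's list, so T = 3.
The 7 still-open variables draw from only 7 values {2, 4, 5, 6, 7, 8, 9}, so each is used; only S can be 4, hence S = 4.
The 6 still-open variables together cover exactly {2, 5, 6, 7, 8, 9} — 6 values for 6 variables — and 6 appears only in X's list, so X = 6.
W and Y between them cover only {5, 7} — a naked pair. Remove those values from V.
No further eliminations apply; Z can still be any of 2, 8, 9.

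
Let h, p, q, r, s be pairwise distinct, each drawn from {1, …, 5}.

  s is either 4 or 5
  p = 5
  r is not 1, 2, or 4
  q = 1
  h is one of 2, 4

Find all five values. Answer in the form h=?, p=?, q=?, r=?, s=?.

p has just one choice, so p = 5. Strike 5 from r, s.
q's domain is down to {1}, so q = 1.
r has just one choice, so r = 3.
s must be 4 (only option left). Remove 4 from h.
h's domain is down to {2}, so h = 2.

h=2, p=5, q=1, r=3, s=4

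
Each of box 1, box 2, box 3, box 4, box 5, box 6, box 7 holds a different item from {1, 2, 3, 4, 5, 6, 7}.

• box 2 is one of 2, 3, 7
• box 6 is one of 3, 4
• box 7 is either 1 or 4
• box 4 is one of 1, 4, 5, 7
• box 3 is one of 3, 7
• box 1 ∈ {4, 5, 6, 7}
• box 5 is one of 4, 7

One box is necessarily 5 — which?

The 7 variables draw from only 7 values {1, 2, 3, 4, 5, 6, 7}, so each is used; only box 2 can be 2, hence box 2 = 2.
The 6 still-open variables draw from only 6 values {1, 3, 4, 5, 6, 7}, so each is used; only box 1 can be 6, hence box 1 = 6.
The 5 still-open variables together cover exactly {1, 3, 4, 5, 7} — 5 values for 5 variables — and 5 appears only in box 4's list, so box 4 = 5.

box 4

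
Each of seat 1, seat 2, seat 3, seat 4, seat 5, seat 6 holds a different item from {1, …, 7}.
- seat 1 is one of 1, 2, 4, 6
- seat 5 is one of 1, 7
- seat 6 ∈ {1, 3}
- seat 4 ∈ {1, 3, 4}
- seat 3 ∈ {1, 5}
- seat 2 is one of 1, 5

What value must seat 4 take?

The 2 variables seat 2 and seat 3 are confined to {1, 5}, which locks those values in; drop them from seat 1, seat 4, seat 5, seat 6.
seat 5's domain is down to {7}, so seat 5 = 7.
That leaves seat 6 = 3. Eliminate 3 elsewhere: seat 4.
So seat 4 = 4.

4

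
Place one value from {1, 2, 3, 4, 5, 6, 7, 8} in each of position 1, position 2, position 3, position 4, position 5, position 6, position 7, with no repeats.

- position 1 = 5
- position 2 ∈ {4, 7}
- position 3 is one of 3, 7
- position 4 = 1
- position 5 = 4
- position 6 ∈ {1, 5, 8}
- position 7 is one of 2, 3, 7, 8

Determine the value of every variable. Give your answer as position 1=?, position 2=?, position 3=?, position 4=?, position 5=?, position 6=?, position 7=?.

position 1's domain is down to {5}, so position 1 = 5. So position 6 can't be 5.
position 4 has just one choice, so position 4 = 1. Strike 1 from position 6.
position 5 must be 4 (only option left). So position 2 can't be 4.
position 6 must be 8 (only option left). Strike 8 from position 7.
position 2's domain is down to {7}, so position 2 = 7. Eliminate 7 elsewhere: position 3, position 7.
That leaves position 3 = 3. Strike 3 from position 7.
That leaves position 7 = 2.

position 1=5, position 2=7, position 3=3, position 4=1, position 5=4, position 6=8, position 7=2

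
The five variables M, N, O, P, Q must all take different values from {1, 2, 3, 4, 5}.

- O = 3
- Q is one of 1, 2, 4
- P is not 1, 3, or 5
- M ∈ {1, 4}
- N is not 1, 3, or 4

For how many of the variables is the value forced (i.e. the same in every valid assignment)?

O must be 3 (only option left).
The 4 still-open variables together cover exactly {1, 2, 4, 5} — 4 values for 4 variables — and 5 appears only in N's list, so N = 5.
Determined: N=5, O=3. The other variables each still have more than one consistent value. That makes 2.

2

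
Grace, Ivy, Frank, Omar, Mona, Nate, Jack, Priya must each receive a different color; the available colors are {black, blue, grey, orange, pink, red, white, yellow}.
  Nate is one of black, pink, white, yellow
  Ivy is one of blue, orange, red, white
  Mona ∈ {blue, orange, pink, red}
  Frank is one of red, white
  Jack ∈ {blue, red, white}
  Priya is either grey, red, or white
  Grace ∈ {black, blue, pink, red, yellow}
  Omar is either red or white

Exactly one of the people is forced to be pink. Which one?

The 8 variables together cover exactly {black, blue, grey, orange, pink, red, white, yellow} — 8 values for 8 variables — and grey appears only in Priya's list, so Priya = grey.
Frank and Omar between them cover only {red, white} — a naked pair. Remove those values from Grace, Ivy, Mona, Nate, Jack.
Jack's domain is down to {blue}, so Jack = blue. Eliminate blue elsewhere: Grace, Ivy, Mona.
That leaves Ivy = orange. Strike orange from Mona.
So pink goes to Mona.

Mona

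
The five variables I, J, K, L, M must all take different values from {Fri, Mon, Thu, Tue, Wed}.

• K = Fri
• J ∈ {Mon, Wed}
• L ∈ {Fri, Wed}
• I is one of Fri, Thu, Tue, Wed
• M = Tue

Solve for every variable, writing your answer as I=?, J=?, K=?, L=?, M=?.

K must be Fri (only option left). So I, L can't be Fri.
L's domain is down to {Wed}, so L = Wed. Remove Wed from I, J.
M has just one choice, so M = Tue. So I can't be Tue.
I has just one choice, so I = Thu.
J's domain is down to {Mon}, so J = Mon.

I=Thu, J=Mon, K=Fri, L=Wed, M=Tue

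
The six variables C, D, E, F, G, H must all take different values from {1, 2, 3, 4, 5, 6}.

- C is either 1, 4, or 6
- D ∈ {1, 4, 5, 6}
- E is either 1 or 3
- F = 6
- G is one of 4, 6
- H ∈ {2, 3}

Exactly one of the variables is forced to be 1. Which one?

F has just one choice, so F = 6. Strike 6 from C, D, G.
That leaves G = 4. Remove 4 from C, D.
So 1 goes to C.

C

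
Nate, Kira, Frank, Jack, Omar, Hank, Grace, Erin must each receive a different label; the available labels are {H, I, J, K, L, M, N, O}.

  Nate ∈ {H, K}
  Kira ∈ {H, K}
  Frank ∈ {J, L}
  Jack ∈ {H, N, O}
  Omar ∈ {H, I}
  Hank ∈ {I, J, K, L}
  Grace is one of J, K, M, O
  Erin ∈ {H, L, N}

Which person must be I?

Omar

The 8 variables draw from only 8 values {H, I, J, K, L, M, N, O}, so each is used; only Grace can be M, hence Grace = M.
The 7 still-open variables draw from only 7 values {H, I, J, K, L, N, O}, so each is used; only Jack can be O, hence Jack = O.
The 6 still-open variables draw from only 6 values {H, I, J, K, L, N}, so each is used; only Erin can be N, hence Erin = N.
Nate and Kira share exactly the 2 values {H, K}; by pigeonhole those values go to them, so strike H, K from Omar, Hank.
So I goes to Omar.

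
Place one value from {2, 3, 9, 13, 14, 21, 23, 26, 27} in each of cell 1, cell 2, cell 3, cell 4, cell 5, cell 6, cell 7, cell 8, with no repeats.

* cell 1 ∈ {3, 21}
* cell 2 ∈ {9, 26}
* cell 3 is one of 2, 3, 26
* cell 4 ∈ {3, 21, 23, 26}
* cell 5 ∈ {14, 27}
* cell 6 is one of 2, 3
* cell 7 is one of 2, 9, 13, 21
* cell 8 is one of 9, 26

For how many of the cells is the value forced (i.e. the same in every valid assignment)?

cell 2 and cell 8 share exactly the 2 values {9, 26}; by pigeonhole those values go to them, so strike 9, 26 from cell 3, cell 4, cell 7.
The 2 variables cell 3 and cell 6 are confined to {2, 3}, which locks those values in; drop them from cell 1, cell 4, cell 7.
cell 1's domain is down to {21}, so cell 1 = 21. Remove 21 from cell 4, cell 7.
cell 4 has just one choice, so cell 4 = 23.
cell 7 must be 13 (only option left).
Determined: cell 1=21, cell 4=23, cell 7=13. The other cells each still have more than one consistent value. That makes 3.

3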